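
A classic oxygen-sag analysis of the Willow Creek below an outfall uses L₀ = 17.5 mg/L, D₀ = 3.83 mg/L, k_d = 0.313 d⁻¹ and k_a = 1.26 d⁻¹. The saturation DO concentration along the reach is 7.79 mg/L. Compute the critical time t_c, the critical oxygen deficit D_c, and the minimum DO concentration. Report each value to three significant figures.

t_c ≈ 0.325 d; D_c ≈ 3.93 mg/L; min DO ≈ 3.86 mg/L

At the critical point dD/dt = 0, so k_d L₀ e^(−k_d t) = k_a D. Substituting D(t) from the Streeter–Phelps equation and solving for t gives
t_c = ln[(k_a/k_d)(1 − D₀(k_a−k_d)/(k_d L₀))] / (k_a−k_d).
Here k_a−k_d = 0.9470 d⁻¹ and 1 − D₀(k_a−k_d)/(k_d L₀) = 1 − 3.83×0.9470/(0.313×17.5) = 0.3378, so
t_c = ln(4.026 × 0.3378) / 0.9470 = 0.3075 / 0.9470 = 0.3247 d.
L(t_c) = L₀ e^(−k_d t_c) = 17.5 × 0.9034 = 15.81 mg/L, and at the critical point k_a D_c = k_d L, so D_c = (0.313/1.26) × 15.81 = 3.927 mg/L.
Minimum DO = C_s − D_c = 7.79 − 3.927 = 3.863 mg/L.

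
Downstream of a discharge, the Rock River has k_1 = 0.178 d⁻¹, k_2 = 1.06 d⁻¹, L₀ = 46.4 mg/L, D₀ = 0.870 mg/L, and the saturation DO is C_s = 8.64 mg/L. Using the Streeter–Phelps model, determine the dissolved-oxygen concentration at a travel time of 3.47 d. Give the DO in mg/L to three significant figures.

k_1 L₀/(k_2−k_1) = 0.178×46.4/(1.06−0.178) = 8.259/0.8820 = 9.364 mg/L.
e^(−k_1 t) = e^(−0.178×3.470) = 0.5392; e^(−k_2 t) = e^(−1.06×3.470) = 0.02527.
D = 9.364 × (0.5392 − 0.02527) + 0.870 × 0.02527 = 4.813 + 0.02198 = 4.835 mg/L.
DO = C_s − D = 8.64 − 4.835 = 3.805 mg/L.

DO ≈ 3.81 mg/L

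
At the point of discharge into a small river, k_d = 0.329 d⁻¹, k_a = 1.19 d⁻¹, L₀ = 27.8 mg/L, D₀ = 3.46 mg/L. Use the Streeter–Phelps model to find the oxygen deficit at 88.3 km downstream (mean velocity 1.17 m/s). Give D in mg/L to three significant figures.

D ≈ 5.44 mg/L

Travel time t = x/v = 88.3 km / (1.17 m/s) = 88300 m / 1.17 m/s = 75470 s = 0.8735 d.
k_d L₀/(k_a−k_d) = 0.329×27.8/(1.19−0.329) = 9.146/0.8610 = 10.62 mg/L.
e^(−k_d t) = e^(−0.329×0.8735) = 0.7502; e^(−k_a t) = e^(−1.19×0.8735) = 0.3536.
D = 10.62 × (0.7502 − 0.3536) + 3.46 × 0.3536 = 4.213 + 1.224 = 5.436 mg/L.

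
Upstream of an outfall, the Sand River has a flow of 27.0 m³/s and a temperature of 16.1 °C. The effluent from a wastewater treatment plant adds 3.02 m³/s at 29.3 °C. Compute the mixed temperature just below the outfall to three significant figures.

17.4 °C

Flow-weighted mixing: C = (Q_r C_r + Q_w C_w)/(Q_r + Q_w)
= (27.0×16.1 + 3.02×29.3)/(27.0 + 3.02) = 523.2/30.02 = 17.43 °C.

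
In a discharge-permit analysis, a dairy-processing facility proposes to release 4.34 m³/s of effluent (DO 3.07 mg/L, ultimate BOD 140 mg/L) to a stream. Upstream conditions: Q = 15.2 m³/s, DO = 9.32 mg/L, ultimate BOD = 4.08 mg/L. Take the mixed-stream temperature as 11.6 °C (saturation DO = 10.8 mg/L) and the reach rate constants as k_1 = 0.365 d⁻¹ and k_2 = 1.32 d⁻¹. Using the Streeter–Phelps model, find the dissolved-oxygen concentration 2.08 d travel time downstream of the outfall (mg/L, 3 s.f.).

DO ≈ 5.33 mg/L

Mixed DO = (15.2×9.32 + 4.34×3.07)/(15.2+4.34) = 155.0/19.54 = 7.932 mg/L.
Mixed L₀ = (15.2×4.08 + 4.34×140)/(19.54) = 669.6/19.54 = 34.27 mg/L.
Initial deficit D₀ = C_s − DO₀ = 10.8 − 7.932 = 2.868 mg/L.
D(2.08) = [0.365×34.27/(1.32−0.365)](e^(−0.365×2.08) − e^(−1.32×2.08)) + 2.868 e^(−1.32×2.08)
= 13.10 × (0.4680 − 0.06421) + 2.868 × 0.06421 = 5.473 mg/L.
DO = 10.8 − 5.473 = 5.327 mg/L.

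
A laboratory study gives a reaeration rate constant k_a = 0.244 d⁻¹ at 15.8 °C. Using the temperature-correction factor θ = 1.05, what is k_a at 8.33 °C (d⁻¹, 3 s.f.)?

k_a(T₂) = k_a(T₁) · θ^(T₂−T₁) = 0.244 × 1.05^(8.33−15.8)
= 0.244 × 1.05^-7.47 = 0.244 × 0.6946 = 0.1695 d⁻¹.

k_a ≈ 0.169 d⁻¹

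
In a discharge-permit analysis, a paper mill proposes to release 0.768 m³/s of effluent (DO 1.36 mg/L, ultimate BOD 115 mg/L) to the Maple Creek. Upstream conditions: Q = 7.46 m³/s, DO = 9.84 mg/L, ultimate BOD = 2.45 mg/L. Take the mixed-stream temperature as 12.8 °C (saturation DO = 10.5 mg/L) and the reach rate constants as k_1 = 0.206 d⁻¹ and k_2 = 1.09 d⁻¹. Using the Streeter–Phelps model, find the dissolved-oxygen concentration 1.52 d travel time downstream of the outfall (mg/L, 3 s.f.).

DO ≈ 8.59 mg/L

Mixed DO = (7.46×9.84 + 0.768×1.36)/(7.46+0.768) = 74.45/8.228 = 9.048 mg/L.
Mixed L₀ = (7.46×2.45 + 0.768×115)/(8.228) = 106.6/8.228 = 12.96 mg/L.
Initial deficit D₀ = C_s − DO₀ = 10.5 − 9.048 = 1.452 mg/L.
D(1.52) = [0.206×12.96/(1.09−0.206)](e^(−0.206×1.52) − e^(−1.09×1.52)) + 1.452 e^(−1.09×1.52)
= 3.019 × (0.7312 − 0.1907) + 1.452 × 0.1907 = 1.908 mg/L.
DO = 10.5 − 1.908 = 8.592 mg/L.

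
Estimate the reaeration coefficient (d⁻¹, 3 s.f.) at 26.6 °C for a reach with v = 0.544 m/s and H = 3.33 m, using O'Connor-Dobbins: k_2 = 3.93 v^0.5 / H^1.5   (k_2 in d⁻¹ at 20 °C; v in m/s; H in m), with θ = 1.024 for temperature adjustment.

k_2(20) = 3.93 × 0.544^0.5 / 3.33^1.5 = 3.93 × 0.7376 / 6.077 = 0.4770 d⁻¹.
k_2(26.6) = 0.4770 × 1.024^(26.6−20) = 0.4770 × 1.169 = 0.5578 d⁻¹.

k_2 ≈ 0.558 d⁻¹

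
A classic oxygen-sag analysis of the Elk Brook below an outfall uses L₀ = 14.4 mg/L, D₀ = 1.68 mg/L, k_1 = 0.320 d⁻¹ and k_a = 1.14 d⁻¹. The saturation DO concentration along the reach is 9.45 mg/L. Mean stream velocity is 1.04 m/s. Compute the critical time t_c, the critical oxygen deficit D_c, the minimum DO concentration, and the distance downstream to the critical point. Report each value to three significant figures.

t_c ≈ 1.12 d; D_c ≈ 2.83 mg/L; min DO ≈ 6.62 mg/L; x_c ≈ 100 km

t_c = [1/(k_a−k_1)] ln[(k_a/k_1)(1 − D₀(k_a−k_1)/(k_1 L₀))]
= [1/(1.14−0.320)] ln[(1.14/0.320)(1 − 1.68×0.8200/(0.320×14.4))]
= (1/0.8200) ln[3.562 × 0.7010] = 1.220 × ln(2.497) = 1.220 × 0.9153 = 1.116 d.
D_c = (k_1/k_a) L₀ e^(−k_1 t_c) = (0.320/1.14) × 14.4 × e^(−0.320×1.116) = 0.2807 × 14.4 × 0.6996 = 2.828 mg/L.
Minimum DO = C_s − D_c = 9.45 − 2.828 = 6.622 mg/L.
x_c = v t_c = 1.04 m/s × 1.116 d × 86400 s/d = 100300 m ≈ 100 km.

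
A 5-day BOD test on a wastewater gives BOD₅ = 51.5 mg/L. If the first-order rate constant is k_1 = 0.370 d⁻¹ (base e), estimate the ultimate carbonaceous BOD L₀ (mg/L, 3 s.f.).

BOD₅ = L₀(1 − e^(−5k_1)) ⇒ L₀ = BOD₅ / (1 − e^(−5×0.370))
= 51.5 / (1 − 0.1572) = 51.5 / 0.8428 = 61.11 mg/L.

L₀ ≈ 61.1 mg/L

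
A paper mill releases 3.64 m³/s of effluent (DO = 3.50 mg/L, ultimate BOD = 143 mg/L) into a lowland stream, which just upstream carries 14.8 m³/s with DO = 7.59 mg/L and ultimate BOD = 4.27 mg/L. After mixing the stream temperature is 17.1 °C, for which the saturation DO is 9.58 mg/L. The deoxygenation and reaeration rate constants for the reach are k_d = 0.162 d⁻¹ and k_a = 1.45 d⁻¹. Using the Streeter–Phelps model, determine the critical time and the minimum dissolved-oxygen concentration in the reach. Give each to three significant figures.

t_c ≈ 0.760 d; minimum DO ≈ 6.45 mg/L

Mixed DO = (14.8×7.59 + 3.64×3.50)/(14.8+3.64) = 125.1/18.44 = 6.783 mg/L.
Mixed L₀ = (14.8×4.27 + 3.64×143)/(18.44) = 583.7/18.44 = 31.65 mg/L.
Initial deficit D₀ = C_s − DO₀ = 9.58 − 6.783 = 2.797 mg/L.
t_c = (1/1.288) ln[(1.45/0.162)(1 − 2.797×1.288/(0.162×31.65))] = 0.7764 × ln(2.662) = 0.7601 d.
D_c = (0.162/1.45) × 31.65 × e^(−0.162×0.7601) = 0.1117 × 31.65 × 0.8841 = 3.127 mg/L.
Minimum DO = 9.58 − 3.127 = 6.453 mg/L.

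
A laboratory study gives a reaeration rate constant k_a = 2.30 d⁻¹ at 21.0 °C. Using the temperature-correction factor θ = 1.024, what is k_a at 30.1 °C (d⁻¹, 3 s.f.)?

k_a ≈ 2.85 d⁻¹

k_a(T₂) = k_a(T₁) · θ^(T₂−T₁) = 2.30 × 1.024^(30.1−21.0)
= 2.30 × 1.024^9.10 = 2.30 × 1.241 = 2.854 d⁻¹.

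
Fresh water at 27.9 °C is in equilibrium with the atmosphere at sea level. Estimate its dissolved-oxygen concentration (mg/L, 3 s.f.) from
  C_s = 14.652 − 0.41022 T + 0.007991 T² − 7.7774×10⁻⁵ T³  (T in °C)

C_s ≈ 7.74 mg/L

C_s = 14.652 − 0.41022×27.9 + 0.007991×27.9² − 7.7774×10⁻⁵×27.9³ = 7.738 mg/L.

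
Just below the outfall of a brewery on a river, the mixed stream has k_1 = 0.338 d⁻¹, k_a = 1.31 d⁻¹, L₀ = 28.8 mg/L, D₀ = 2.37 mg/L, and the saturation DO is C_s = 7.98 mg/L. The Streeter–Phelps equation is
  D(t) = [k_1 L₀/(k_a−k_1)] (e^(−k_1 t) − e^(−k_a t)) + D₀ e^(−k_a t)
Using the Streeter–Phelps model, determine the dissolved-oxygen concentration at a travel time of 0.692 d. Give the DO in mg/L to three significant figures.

DO ≈ 3.14 mg/L

k_1 L₀/(k_a−k_1) = 0.338×28.8/(1.31−0.338) = 9.734/0.9720 = 10.01 mg/L.
e^(−k_1 t) = e^(−0.338×0.6920) = 0.7914; e^(−k_a t) = e^(−1.31×0.6920) = 0.4039.
D = 10.01 × (0.7914 − 0.4039) + 2.37 × 0.4039 = 3.881 + 0.9573 = 4.838 mg/L.
DO = C_s − D = 7.98 − 4.838 = 3.142 mg/L.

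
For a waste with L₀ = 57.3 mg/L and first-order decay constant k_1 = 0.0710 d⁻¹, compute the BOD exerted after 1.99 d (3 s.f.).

y_t = L₀(1 − e^(−k_1 t)) = 57.3 × (1 − e^(−0.0710×1.99))
= 57.3 × (1 − 0.8682) = 57.3 × 0.1318 = 7.550 mg/L.

y ≈ 7.55 mg/L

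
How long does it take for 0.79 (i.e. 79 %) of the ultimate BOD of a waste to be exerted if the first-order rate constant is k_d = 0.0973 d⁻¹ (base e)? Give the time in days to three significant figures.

t ≈ 16.0 d

y/L₀ = 1 − e^(−k_d t) = 0.79 ⇒ e^(−k_d t) = 0.210
t = −ln(0.210) / 0.0973 = 1.561 / 0.0973 = 16.04 d.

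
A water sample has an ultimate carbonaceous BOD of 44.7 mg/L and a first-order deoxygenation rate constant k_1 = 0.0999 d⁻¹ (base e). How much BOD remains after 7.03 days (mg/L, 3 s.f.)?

L_t = L₀ e^(−k_1 t) = 44.7 × e^(−0.0999×7.03) = 44.7 × 0.4954 = 22.15 mg/L.

L ≈ 22.1 mg/L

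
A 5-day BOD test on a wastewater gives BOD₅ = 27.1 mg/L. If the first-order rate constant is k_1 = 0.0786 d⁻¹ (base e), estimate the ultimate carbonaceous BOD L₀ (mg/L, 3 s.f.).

BOD₅ = L₀(1 − e^(−5k_1)) ⇒ L₀ = BOD₅ / (1 − e^(−5×0.0786))
= 27.1 / (1 − 0.6750) = 27.1 / 0.3250 = 83.39 mg/L.

L₀ ≈ 83.4 mg/L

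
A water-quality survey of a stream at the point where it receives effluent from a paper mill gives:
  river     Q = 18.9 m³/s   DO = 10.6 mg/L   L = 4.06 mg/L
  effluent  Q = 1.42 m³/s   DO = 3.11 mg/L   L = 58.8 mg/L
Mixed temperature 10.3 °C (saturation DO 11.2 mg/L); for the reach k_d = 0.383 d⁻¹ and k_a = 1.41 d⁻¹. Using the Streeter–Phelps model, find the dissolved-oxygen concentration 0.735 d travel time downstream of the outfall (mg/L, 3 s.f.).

Mixed DO = (18.9×10.6 + 1.42×3.11)/(18.9+1.42) = 204.8/20.32 = 10.08 mg/L.
Mixed L₀ = (18.9×4.06 + 1.42×58.8)/(20.32) = 160.2/20.32 = 7.885 mg/L.
Initial deficit D₀ = C_s − DO₀ = 11.2 − 10.08 = 1.123 mg/L.
D(0.735) = [0.383×7.885/(1.41−0.383)](e^(−0.383×0.735) − e^(−1.41×0.735)) + 1.123 e^(−1.41×0.735)
= 2.941 × (0.7546 − 0.3547) + 1.123 × 0.3547 = 1.575 mg/L.
DO = 11.2 − 1.575 = 9.625 mg/L.

DO ≈ 9.63 mg/L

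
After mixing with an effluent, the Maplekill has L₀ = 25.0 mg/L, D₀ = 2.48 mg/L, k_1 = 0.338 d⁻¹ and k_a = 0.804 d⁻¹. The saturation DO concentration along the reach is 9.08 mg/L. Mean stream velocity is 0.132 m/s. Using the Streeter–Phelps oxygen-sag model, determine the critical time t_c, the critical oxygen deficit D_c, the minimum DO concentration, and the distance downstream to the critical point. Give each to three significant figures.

t_c ≈ 1.54 d; D_c ≈ 6.24 mg/L; min DO ≈ 2.84 mg/L; x_c ≈ 17.6 km

t_c = [1/(k_a−k_1)] ln[(k_a/k_1)(1 − D₀(k_a−k_1)/(k_1 L₀))]
= [1/(0.804−0.338)] ln[(0.804/0.338)(1 − 2.48×0.4660/(0.338×25.0))]
= (1/0.4660) ln[2.379 × 0.8632] = 2.146 × ln(2.053) = 2.146 × 0.7195 = 1.544 d.
D_c = (k_1/k_a) L₀ e^(−k_1 t_c) = (0.338/0.804) × 25.0 × e^(−0.338×1.544) = 0.4204 × 25.0 × 0.5934 = 6.237 mg/L.
Minimum DO = C_s − D_c = 9.08 − 6.237 = 2.843 mg/L.
x_c = v t_c = 0.132 m/s × 1.544 d × 86400 s/d = 17610 m ≈ 17.6 km.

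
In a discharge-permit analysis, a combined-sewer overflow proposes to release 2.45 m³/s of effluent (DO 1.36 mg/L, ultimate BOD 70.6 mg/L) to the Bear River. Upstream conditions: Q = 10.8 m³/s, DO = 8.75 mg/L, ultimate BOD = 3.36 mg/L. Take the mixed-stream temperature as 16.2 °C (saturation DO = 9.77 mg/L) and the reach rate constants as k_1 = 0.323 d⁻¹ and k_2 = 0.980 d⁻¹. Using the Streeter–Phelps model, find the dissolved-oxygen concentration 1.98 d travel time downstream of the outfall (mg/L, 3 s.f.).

DO ≈ 6.45 mg/L

Mixed DO = (10.8×8.75 + 2.45×1.36)/(10.8+2.45) = 97.83/13.25 = 7.384 mg/L.
Mixed L₀ = (10.8×3.36 + 2.45×70.6)/(13.25) = 209.3/13.25 = 15.79 mg/L.
Initial deficit D₀ = C_s − DO₀ = 9.77 − 7.384 = 2.386 mg/L.
D(1.98) = [0.323×15.79/(0.980−0.323)](e^(−0.323×1.98) − e^(−0.980×1.98)) + 2.386 e^(−0.980×1.98)
= 7.764 × (0.5275 − 0.1436) + 2.386 × 0.1436 = 3.323 mg/L.
DO = 9.77 − 3.323 = 6.447 mg/L.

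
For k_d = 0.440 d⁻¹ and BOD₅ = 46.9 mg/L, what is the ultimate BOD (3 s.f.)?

BOD₅ = L₀(1 − e^(−5k_d)) ⇒ L₀ = BOD₅ / (1 − e^(−5×0.440))
= 46.9 / (1 − 0.1108) = 46.9 / 0.8892 = 52.74 mg/L.

L₀ ≈ 52.7 mg/L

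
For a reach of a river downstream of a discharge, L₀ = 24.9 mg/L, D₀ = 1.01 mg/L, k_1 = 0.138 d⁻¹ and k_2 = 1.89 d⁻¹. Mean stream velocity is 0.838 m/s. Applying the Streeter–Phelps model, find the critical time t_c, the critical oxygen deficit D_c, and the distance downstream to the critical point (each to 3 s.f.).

At the critical point dD/dt = 0, so k_1 L₀ e^(−k_1 t) = k_2 D. Substituting D(t) from the Streeter–Phelps equation and solving for t gives
t_c = ln[(k_2/k_1)(1 − D₀(k_2−k_1)/(k_1 L₀))] / (k_2−k_1).
Here k_2−k_1 = 1.752 d⁻¹ and 1 − D₀(k_2−k_1)/(k_1 L₀) = 1 − 1.01×1.752/(0.138×24.9) = 0.4850, so
t_c = ln(13.70 × 0.4850) / 1.752 = 1.894 / 1.752 = 1.081 d.
D_c = (k_1/k_2) L₀ e^(−k_1 t_c) = (0.138/1.89) × 24.9 × e^(−0.138×1.081) = 0.07302 × 24.9 × 0.8614 = 1.566 mg/L.
x_c = v t_c = 0.838 m/s × 1.081 d × 86400 s/d = 78250 m ≈ 78.3 km.

t_c ≈ 1.08 d; D_c ≈ 1.57 mg/L; x_c ≈ 78.3 km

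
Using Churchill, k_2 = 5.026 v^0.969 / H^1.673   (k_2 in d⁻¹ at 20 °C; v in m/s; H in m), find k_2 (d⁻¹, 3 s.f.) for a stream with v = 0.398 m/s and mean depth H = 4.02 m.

k_2 = 5.026 × 0.398^0.969 / 4.02^1.673 = 5.026 × 0.4095 / 10.25 = 0.2007 d⁻¹.

k_2 ≈ 0.201 d⁻¹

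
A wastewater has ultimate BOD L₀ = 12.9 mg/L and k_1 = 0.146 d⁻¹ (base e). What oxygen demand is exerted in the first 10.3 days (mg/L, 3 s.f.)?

y ≈ 10.0 mg/L

y_t = L₀(1 − e^(−k_1 t)) = 12.9 × (1 − e^(−0.146×10.3))
= 12.9 × (1 − 0.2223) = 12.9 × 0.7777 = 10.03 mg/L.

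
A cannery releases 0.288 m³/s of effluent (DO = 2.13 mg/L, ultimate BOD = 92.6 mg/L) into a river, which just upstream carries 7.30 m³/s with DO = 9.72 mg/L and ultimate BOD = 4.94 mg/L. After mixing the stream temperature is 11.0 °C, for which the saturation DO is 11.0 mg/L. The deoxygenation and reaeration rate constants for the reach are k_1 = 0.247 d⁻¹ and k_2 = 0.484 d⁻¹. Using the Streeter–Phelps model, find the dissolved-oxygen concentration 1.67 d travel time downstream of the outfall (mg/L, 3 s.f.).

Mixed DO = (7.30×9.72 + 0.288×2.13)/(7.30+0.288) = 71.57/7.588 = 9.432 mg/L.
Mixed L₀ = (7.30×4.94 + 0.288×92.6)/(7.588) = 62.73/7.588 = 8.267 mg/L.
Initial deficit D₀ = C_s − DO₀ = 11.0 − 9.432 = 1.568 mg/L.
D(1.67) = [0.247×8.267/(0.484−0.247)](e^(−0.247×1.67) − e^(−0.484×1.67)) + 1.568 e^(−0.484×1.67)
= 8.616 × (0.6620 − 0.4456) + 1.568 × 0.4456 = 2.563 mg/L.
DO = 11.0 − 2.563 = 8.437 mg/L.

DO ≈ 8.44 mg/L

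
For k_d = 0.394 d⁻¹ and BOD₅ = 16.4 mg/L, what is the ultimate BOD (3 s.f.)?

L₀ ≈ 19.1 mg/L

BOD₅ = L₀(1 − e^(−5k_d)) ⇒ L₀ = BOD₅ / (1 − e^(−5×0.394))
= 16.4 / (1 − 0.1395) = 16.4 / 0.8605 = 19.06 mg/L.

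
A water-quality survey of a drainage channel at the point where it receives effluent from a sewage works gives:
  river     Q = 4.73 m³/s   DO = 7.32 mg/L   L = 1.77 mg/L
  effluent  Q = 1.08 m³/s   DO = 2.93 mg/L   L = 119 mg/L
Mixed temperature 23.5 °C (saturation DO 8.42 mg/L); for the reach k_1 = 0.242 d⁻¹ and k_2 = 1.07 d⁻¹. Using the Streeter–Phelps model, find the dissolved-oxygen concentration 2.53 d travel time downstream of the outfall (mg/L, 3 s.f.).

DO ≈ 5.02 mg/L

Mixed DO = (4.73×7.32 + 1.08×2.93)/(4.73+1.08) = 37.79/5.810 = 6.504 mg/L.
Mixed L₀ = (4.73×1.77 + 1.08×119)/(5.810) = 136.9/5.810 = 23.56 mg/L.
Initial deficit D₀ = C_s − DO₀ = 8.42 − 6.504 = 1.916 mg/L.
D(2.53) = [0.242×23.56/(1.07−0.242)](e^(−0.242×2.53) − e^(−1.07×2.53)) + 1.916 e^(−1.07×2.53)
= 6.886 × (0.5421 − 0.06673) + 1.916 × 0.06673 = 3.402 mg/L.
DO = 8.42 − 3.402 = 5.018 mg/L.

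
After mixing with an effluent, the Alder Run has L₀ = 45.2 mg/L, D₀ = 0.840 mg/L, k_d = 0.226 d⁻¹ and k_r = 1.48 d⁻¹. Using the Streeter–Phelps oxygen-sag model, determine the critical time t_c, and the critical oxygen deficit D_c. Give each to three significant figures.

t_c ≈ 1.41 d; D_c ≈ 5.02 mg/L

At the critical point dD/dt = 0, so k_d L₀ e^(−k_d t) = k_r D. Substituting D(t) from the Streeter–Phelps equation and solving for t gives
t_c = ln[(k_r/k_d)(1 − D₀(k_r−k_d)/(k_d L₀))] / (k_r−k_d).
Here k_r−k_d = 1.254 d⁻¹ and 1 − D₀(k_r−k_d)/(k_d L₀) = 1 − 0.840×1.254/(0.226×45.2) = 0.8969, so
t_c = ln(6.549 × 0.8969) / 1.254 = 1.770 / 1.254 = 1.412 d.
L(t_c) = L₀ e^(−k_d t_c) = 45.2 × 0.7268 = 32.85 mg/L, and at the critical point k_r D_c = k_d L, so D_c = (0.226/1.48) × 32.85 = 5.017 mg/L.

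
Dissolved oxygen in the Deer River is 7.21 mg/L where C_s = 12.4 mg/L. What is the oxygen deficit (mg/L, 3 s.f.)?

D = C_s − C = 12.4 − 7.21 = 5.19 mg/L.

D ≈ 5.19 mg/L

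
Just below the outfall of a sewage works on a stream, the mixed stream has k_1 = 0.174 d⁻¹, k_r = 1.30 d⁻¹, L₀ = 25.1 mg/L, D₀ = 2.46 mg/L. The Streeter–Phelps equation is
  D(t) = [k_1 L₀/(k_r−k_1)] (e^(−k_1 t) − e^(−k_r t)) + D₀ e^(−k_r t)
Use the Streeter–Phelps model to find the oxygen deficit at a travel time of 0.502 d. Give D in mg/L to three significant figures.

D ≈ 2.82 mg/L

k_1 L₀/(k_r−k_1) = 0.174×25.1/(1.30−0.174) = 4.367/1.126 = 3.879 mg/L.
e^(−k_1 t) = e^(−0.174×0.5020) = 0.9164; e^(−k_r t) = e^(−1.30×0.5020) = 0.5207.
D = 3.879 × (0.9164 − 0.5207) + 2.46 × 0.5207 = 1.535 + 1.281 = 2.816 mg/L.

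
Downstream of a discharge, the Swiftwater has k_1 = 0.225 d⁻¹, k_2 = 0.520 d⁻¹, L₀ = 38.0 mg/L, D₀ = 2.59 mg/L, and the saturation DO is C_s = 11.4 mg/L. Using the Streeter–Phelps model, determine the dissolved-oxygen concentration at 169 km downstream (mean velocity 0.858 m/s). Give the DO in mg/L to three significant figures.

DO ≈ 2.11 mg/L

Travel time t = x/v = 169 km / (0.858 m/s) = 169000 m / 0.858 m/s = 197000 s = 2.280 d.
k_1 L₀/(k_2−k_1) = 0.225×38.0/(0.520−0.225) = 8.550/0.2950 = 28.98 mg/L.
e^(−k_1 t) = e^(−0.225×2.280) = 0.5987; e^(−k_2 t) = e^(−0.520×2.280) = 0.3056.
D = 28.98 × (0.5987 − 0.3056) + 2.59 × 0.3056 = 8.496 + 0.7915 = 9.287 mg/L.
DO = C_s − D = 11.4 − 9.287 = 2.113 mg/L.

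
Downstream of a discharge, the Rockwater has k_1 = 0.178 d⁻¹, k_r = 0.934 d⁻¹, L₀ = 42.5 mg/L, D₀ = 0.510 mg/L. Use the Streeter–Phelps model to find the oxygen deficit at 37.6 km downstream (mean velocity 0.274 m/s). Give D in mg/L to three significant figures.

D ≈ 5.39 mg/L

Travel time t = x/v = 37.6 km / (0.274 m/s) = 37600 m / 0.274 m/s = 137200 s = 1.588 d.
k_1 L₀/(k_r−k_1) = 0.178×42.5/(0.934−0.178) = 7.565/0.7560 = 10.01 mg/L.
e^(−k_1 t) = e^(−0.178×1.588) = 0.7537; e^(−k_r t) = e^(−0.934×1.588) = 0.2269.
D = 10.01 × (0.7537 − 0.2269) + 0.510 × 0.2269 = 5.272 + 0.1157 = 5.388 mg/L.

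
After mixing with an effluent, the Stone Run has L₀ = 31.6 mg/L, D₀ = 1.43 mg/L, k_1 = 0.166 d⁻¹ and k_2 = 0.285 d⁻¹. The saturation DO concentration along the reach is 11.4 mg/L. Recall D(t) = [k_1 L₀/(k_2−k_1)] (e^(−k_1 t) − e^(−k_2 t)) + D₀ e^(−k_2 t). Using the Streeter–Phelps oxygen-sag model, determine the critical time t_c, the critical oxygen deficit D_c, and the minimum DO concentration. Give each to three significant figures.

t_c ≈ 4.26 d; D_c ≈ 9.07 mg/L; min DO ≈ 2.33 mg/L

At the critical point dD/dt = 0, so k_1 L₀ e^(−k_1 t) = k_2 D. Substituting D(t) from the Streeter–Phelps equation and solving for t gives
t_c = ln[(k_2/k_1)(1 − D₀(k_2−k_1)/(k_1 L₀))] / (k_2−k_1).
Here k_2−k_1 = 0.1190 d⁻¹ and 1 − D₀(k_2−k_1)/(k_1 L₀) = 1 − 1.43×0.1190/(0.166×31.6) = 0.9676, so
t_c = ln(1.717 × 0.9676) / 0.1190 = 0.5075 / 0.1190 = 4.265 d.
L(t_c) = L₀ e^(−k_1 t_c) = 31.6 × 0.4926 = 15.57 mg/L, and at the critical point k_2 D_c = k_1 L, so D_c = (0.166/0.285) × 15.57 = 9.067 mg/L.
Minimum DO = C_s − D_c = 11.4 − 9.067 = 2.333 mg/L.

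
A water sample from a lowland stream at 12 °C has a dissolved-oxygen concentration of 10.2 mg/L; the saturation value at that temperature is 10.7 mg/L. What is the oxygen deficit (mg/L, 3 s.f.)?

D ≈ 0.500 mg/L

D = C_s − C = 10.7 − 10.2 = 0.500 mg/L.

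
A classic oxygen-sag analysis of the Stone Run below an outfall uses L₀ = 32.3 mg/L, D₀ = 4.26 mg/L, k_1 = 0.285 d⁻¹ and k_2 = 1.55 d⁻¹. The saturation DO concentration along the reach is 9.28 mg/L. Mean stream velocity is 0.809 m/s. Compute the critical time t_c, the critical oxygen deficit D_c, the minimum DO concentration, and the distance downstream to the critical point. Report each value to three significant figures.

t_c ≈ 0.643 d; D_c ≈ 4.94 mg/L; min DO ≈ 4.34 mg/L; x_c ≈ 44.9 km

With k_2/k_1 = 5.439 and 1 − D₀(k_2−k_1)/(k_1 L₀) = 0.4146,
t_c = ln(5.439 × 0.4146) / (1.55 − 0.285) = ln(2.255) / 1.265 = 0.8131/1.265 = 0.6428 d.
D_c = (k_1/k_2) L₀ e^(−k_1 t_c) = (0.285/1.55) × 32.3 × e^(−0.285×0.6428) = 0.1839 × 32.3 × 0.8326 = 4.945 mg/L.
Minimum DO = C_s − D_c = 9.28 − 4.945 = 4.335 mg/L.
x_c = v t_c = 0.809 m/s × 0.6428 d × 86400 s/d = 44930 m ≈ 44.9 km.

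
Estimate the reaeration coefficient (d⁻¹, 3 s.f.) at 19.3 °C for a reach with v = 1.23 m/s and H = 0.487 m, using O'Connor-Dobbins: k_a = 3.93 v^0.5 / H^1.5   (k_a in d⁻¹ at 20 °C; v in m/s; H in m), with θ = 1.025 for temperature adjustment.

k_a(20) = 3.93 × 1.23^0.5 / 0.487^1.5 = 3.93 × 1.109 / 0.3399 = 12.82 d⁻¹.
k_a(19.3) = 12.82 × 1.025^(19.3−20) = 12.82 × 0.9829 = 12.61 d⁻¹.

k_a ≈ 12.6 d⁻¹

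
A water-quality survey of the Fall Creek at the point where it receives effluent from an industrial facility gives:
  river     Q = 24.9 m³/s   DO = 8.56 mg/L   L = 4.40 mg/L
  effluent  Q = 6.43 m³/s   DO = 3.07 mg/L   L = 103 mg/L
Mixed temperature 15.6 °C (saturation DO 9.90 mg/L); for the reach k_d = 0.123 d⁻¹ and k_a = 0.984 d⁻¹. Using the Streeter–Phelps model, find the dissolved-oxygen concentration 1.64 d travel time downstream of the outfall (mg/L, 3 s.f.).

DO ≈ 7.23 mg/L

Mixed DO = (24.9×8.56 + 6.43×3.07)/(24.9+6.43) = 232.9/31.33 = 7.433 mg/L.
Mixed L₀ = (24.9×4.40 + 6.43×103)/(31.33) = 771.8/31.33 = 24.64 mg/L.
Initial deficit D₀ = C_s − DO₀ = 9.90 − 7.433 = 2.467 mg/L.
D(1.64) = [0.123×24.64/(0.984−0.123)](e^(−0.123×1.64) − e^(−0.984×1.64)) + 2.467 e^(−0.984×1.64)
= 3.519 × (0.8173 − 0.1991) + 2.467 × 0.1991 = 2.667 mg/L.
DO = 9.90 − 2.667 = 7.233 mg/L.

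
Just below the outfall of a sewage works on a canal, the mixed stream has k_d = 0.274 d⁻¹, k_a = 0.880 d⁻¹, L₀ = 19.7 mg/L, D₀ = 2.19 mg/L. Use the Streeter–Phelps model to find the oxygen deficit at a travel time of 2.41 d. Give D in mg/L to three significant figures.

k_d L₀/(k_a−k_d) = 0.274×19.7/(0.880−0.274) = 5.398/0.6060 = 8.907 mg/L.
e^(−k_d t) = e^(−0.274×2.410) = 0.5167; e^(−k_a t) = e^(−0.880×2.410) = 0.1199.
D = 8.907 × (0.5167 − 0.1199) + 2.19 × 0.1199 = 3.534 + 0.2627 = 3.797 mg/L.

D ≈ 3.80 mg/L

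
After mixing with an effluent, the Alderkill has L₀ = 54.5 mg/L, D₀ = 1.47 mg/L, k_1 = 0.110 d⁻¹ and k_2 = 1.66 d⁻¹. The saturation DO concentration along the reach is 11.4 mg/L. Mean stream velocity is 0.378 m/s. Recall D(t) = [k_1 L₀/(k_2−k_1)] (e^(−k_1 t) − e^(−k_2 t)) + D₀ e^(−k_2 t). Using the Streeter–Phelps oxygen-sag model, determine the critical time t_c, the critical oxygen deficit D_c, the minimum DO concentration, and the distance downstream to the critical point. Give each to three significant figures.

At the critical point dD/dt = 0, so k_1 L₀ e^(−k_1 t) = k_2 D. Substituting D(t) from the Streeter–Phelps equation and solving for t gives
t_c = ln[(k_2/k_1)(1 − D₀(k_2−k_1)/(k_1 L₀))] / (k_2−k_1).
Here k_2−k_1 = 1.550 d⁻¹ and 1 − D₀(k_2−k_1)/(k_1 L₀) = 1 − 1.47×1.550/(0.110×54.5) = 0.6199, so
t_c = ln(15.09 × 0.6199) / 1.550 = 2.236 / 1.550 = 1.443 d.
L(t_c) = L₀ e^(−k_1 t_c) = 54.5 × 0.8533 = 46.50 mg/L, and at the critical point k_2 D_c = k_1 L, so D_c = (0.110/1.66) × 46.50 = 3.082 mg/L.
Minimum DO = C_s − D_c = 11.4 − 3.082 = 8.318 mg/L.
x_c = v t_c = 0.378 m/s × 1.443 d × 86400 s/d = 47110 m ≈ 47.1 km.

t_c ≈ 1.44 d; D_c ≈ 3.08 mg/L; min DO ≈ 8.32 mg/L; x_c ≈ 47.1 km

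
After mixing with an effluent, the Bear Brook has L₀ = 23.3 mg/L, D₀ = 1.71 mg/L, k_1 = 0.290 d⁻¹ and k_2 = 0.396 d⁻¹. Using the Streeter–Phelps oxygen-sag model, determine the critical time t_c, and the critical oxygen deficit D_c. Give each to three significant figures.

t_c ≈ 2.68 d; D_c ≈ 7.84 mg/L

With k_2/k_1 = 1.366 and 1 − D₀(k_2−k_1)/(k_1 L₀) = 0.9732,
t_c = ln(1.366 × 0.9732) / (0.396 − 0.290) = ln(1.329) / 0.1060 = 0.2843/0.1060 = 2.682 d.
D_c = (k_1/k_2) L₀ e^(−k_1 t_c) = (0.290/0.396) × 23.3 × e^(−0.290×2.682) = 0.7323 × 23.3 × 0.4594 = 7.838 mg/L.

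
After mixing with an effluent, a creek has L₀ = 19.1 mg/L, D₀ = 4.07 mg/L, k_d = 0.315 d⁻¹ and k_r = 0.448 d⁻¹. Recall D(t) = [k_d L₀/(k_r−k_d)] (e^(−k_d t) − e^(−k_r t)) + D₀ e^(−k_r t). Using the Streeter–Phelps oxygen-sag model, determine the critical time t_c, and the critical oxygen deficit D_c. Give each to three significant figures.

t_c ≈ 1.94 d; D_c ≈ 7.29 mg/L

t_c = [1/(k_r−k_d)] ln[(k_r/k_d)(1 − D₀(k_r−k_d)/(k_d L₀))]
= [1/(0.448−0.315)] ln[(0.448/0.315)(1 − 4.07×0.1330/(0.315×19.1))]
= (1/0.1330) ln[1.422 × 0.9100] = 7.519 × ln(1.294) = 7.519 × 0.2579 = 1.939 d.
L(t_c) = L₀ e^(−k_d t_c) = 19.1 × 0.5429 = 10.37 mg/L, and at the critical point k_r D_c = k_d L, so D_c = (0.315/0.448) × 10.37 = 7.290 mg/L.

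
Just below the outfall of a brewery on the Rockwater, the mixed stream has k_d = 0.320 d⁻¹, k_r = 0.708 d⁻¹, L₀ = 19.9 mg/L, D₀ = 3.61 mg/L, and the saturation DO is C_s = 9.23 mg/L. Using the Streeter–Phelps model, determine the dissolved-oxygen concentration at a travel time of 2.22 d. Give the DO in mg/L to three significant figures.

DO ≈ 3.82 mg/L

k_d L₀/(k_r−k_d) = 0.320×19.9/(0.708−0.320) = 6.368/0.3880 = 16.41 mg/L.
e^(−k_d t) = e^(−0.320×2.220) = 0.4914; e^(−k_r t) = e^(−0.708×2.220) = 0.2077.
D = 16.41 × (0.4914 − 0.2077) + 3.61 × 0.2077 = 4.657 + 0.7497 = 5.407 mg/L.
DO = C_s − D = 9.23 − 5.407 = 3.823 mg/L.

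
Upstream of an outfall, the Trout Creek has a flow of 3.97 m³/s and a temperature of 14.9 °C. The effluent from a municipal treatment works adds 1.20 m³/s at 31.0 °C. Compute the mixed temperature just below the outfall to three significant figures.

18.6 °C

Flow-weighted mixing: C = (Q_r C_r + Q_w C_w)/(Q_r + Q_w)
= (3.97×14.9 + 1.20×31.0)/(3.97 + 1.20) = 96.35/5.170 = 18.64 °C.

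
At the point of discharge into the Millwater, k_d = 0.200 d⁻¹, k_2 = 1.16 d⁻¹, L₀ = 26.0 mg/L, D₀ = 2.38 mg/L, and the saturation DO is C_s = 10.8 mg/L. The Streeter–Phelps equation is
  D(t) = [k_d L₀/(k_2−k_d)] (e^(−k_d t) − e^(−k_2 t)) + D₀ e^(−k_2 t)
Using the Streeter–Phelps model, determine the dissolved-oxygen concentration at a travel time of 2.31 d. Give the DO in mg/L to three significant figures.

DO ≈ 7.60 mg/L

k_d L₀/(k_2−k_d) = 0.200×26.0/(1.16−0.200) = 5.200/0.9600 = 5.417 mg/L.
e^(−k_d t) = e^(−0.200×2.310) = 0.6300; e^(−k_2 t) = e^(−1.16×2.310) = 0.06859.
D = 5.417 × (0.6300 − 0.06859) + 2.38 × 0.06859 = 3.041 + 0.1632 = 3.204 mg/L.
DO = C_s − D = 10.8 − 3.204 = 7.596 mg/L.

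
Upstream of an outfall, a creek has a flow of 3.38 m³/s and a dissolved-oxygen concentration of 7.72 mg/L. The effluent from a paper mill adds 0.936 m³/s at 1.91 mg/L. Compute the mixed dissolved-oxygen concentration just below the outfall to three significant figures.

Flow-weighted mixing: C = (Q_r C_r + Q_w C_w)/(Q_r + Q_w)
= (3.38×7.72 + 0.936×1.91)/(3.38 + 0.936) = 27.88/4.316 = 6.460 mg/L.

6.46 mg/L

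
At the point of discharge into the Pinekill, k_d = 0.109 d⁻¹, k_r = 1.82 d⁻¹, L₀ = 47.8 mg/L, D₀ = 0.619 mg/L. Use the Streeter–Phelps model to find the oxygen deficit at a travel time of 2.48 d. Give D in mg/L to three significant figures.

D ≈ 2.30 mg/L

k_d L₀/(k_r−k_d) = 0.109×47.8/(1.82−0.109) = 5.210/1.711 = 3.045 mg/L.
e^(−k_d t) = e^(−0.109×2.480) = 0.7631; e^(−k_r t) = e^(−1.82×2.480) = 0.01096.
D = 3.045 × (0.7631 − 0.01096) + 0.619 × 0.01096 = 2.290 + 0.006784 = 2.297 mg/L.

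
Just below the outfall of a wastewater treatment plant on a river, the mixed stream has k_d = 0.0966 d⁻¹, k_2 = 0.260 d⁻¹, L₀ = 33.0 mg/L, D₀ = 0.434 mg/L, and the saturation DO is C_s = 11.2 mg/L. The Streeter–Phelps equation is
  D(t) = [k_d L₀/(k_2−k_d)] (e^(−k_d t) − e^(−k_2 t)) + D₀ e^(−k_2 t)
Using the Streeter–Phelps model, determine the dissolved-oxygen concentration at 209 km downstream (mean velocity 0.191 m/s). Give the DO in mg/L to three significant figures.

DO ≈ 6.17 mg/L

Travel time t = x/v = 209 km / (0.191 m/s) = 209000 m / 0.191 m/s = 1.094×10^6 s = 12.66 d.
k_d L₀/(k_2−k_d) = 0.0966×33.0/(0.260−0.0966) = 3.188/0.1634 = 19.51 mg/L.
e^(−k_d t) = e^(−0.0966×12.66) = 0.2942; e^(−k_2 t) = e^(−0.260×12.66) = 0.03715.
D = 19.51 × (0.2942 − 0.03715) + 0.434 × 0.03715 = 5.015 + 0.01612 = 5.031 mg/L.
DO = C_s − D = 11.2 − 5.031 = 6.169 mg/L.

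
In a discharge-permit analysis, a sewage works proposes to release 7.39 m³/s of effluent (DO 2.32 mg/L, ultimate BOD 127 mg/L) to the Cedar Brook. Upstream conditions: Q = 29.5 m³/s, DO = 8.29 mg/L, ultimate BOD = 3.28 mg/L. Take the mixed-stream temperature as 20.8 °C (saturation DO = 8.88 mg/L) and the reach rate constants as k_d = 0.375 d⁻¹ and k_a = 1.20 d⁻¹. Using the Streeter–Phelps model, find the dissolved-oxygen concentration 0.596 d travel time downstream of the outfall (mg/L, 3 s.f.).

DO ≈ 4.04 mg/L

Mixed DO = (29.5×8.29 + 7.39×2.32)/(29.5+7.39) = 261.7/36.89 = 7.094 mg/L.
Mixed L₀ = (29.5×3.28 + 7.39×127)/(36.89) = 1035/36.89 = 28.06 mg/L.
Initial deficit D₀ = C_s − DO₀ = 8.88 − 7.094 = 1.786 mg/L.
D(0.596) = [0.375×28.06/(1.20−0.375)](e^(−0.375×0.596) − e^(−1.20×0.596)) + 1.786 e^(−1.20×0.596)
= 12.76 × (0.7997 − 0.4891) + 1.786 × 0.4891 = 4.836 mg/L.
DO = 8.88 − 4.836 = 4.044 mg/L.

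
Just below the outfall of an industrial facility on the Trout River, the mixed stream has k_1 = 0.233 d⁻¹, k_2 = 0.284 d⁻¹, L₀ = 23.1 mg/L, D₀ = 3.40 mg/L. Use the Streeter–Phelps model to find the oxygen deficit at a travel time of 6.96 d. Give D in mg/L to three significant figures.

D ≈ 6.70 mg/L

k_1 L₀/(k_2−k_1) = 0.233×23.1/(0.284−0.233) = 5.382/0.05100 = 105.5 mg/L.
e^(−k_1 t) = e^(−0.233×6.960) = 0.1976; e^(−k_2 t) = e^(−0.284×6.960) = 0.1385.
D = 105.5 × (0.1976 − 0.1385) + 3.40 × 0.1385 = 6.230 + 0.4710 = 6.701 mg/L.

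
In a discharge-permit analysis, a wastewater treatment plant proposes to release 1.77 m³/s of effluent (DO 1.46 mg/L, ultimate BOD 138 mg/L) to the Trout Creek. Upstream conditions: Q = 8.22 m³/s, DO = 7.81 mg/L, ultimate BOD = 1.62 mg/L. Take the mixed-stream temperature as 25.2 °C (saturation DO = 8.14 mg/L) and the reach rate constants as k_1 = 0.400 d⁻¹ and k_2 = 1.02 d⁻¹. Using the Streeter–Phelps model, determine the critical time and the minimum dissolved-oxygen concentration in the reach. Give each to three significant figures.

t_c ≈ 1.36 d; minimum DO ≈ 2.28 mg/L

Mixed DO = (8.22×7.81 + 1.77×1.46)/(8.22+1.77) = 66.78/9.990 = 6.685 mg/L.
Mixed L₀ = (8.22×1.62 + 1.77×138)/(9.990) = 257.6/9.990 = 25.78 mg/L.
Initial deficit D₀ = C_s − DO₀ = 8.14 − 6.685 = 1.455 mg/L.
t_c = (1/0.6200) ln[(1.02/0.400)(1 − 1.455×0.6200/(0.400×25.78))] = 1.613 × ln(2.327) = 1.362 d.
D_c = (0.400/1.02) × 25.78 × e^(−0.400×1.362) = 0.3922 × 25.78 × 0.5799 = 5.864 mg/L.
Minimum DO = 8.14 − 5.864 = 2.276 mg/L.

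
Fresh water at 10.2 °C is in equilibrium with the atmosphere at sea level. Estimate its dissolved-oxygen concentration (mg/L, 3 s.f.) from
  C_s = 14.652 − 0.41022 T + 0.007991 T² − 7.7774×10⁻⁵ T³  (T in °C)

C_s ≈ 11.2 mg/L

C_s = 14.652 − 0.41022×10.2 + 0.007991×10.2² − 7.7774×10⁻⁵×10.2³ = 11.22 mg/L.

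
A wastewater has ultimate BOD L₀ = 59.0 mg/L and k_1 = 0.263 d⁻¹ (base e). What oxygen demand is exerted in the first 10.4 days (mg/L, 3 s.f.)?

y ≈ 55.2 mg/L

y_t = L₀(1 − e^(−k_1 t)) = 59.0 × (1 − e^(−0.263×10.4))
= 59.0 × (1 − 0.06488) = 59.0 × 0.9351 = 55.17 mg/L.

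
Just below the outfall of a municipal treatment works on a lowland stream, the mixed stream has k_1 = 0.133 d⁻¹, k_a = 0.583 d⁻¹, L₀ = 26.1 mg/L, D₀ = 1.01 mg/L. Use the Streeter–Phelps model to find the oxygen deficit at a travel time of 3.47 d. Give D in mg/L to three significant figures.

k_1 L₀/(k_a−k_1) = 0.133×26.1/(0.583−0.133) = 3.471/0.4500 = 7.714 mg/L.
e^(−k_1 t) = e^(−0.133×3.470) = 0.6303; e^(−k_a t) = e^(−0.583×3.470) = 0.1323.
D = 7.714 × (0.6303 − 0.1323) + 1.01 × 0.1323 = 3.842 + 0.1336 = 3.976 mg/L.

D ≈ 3.98 mg/L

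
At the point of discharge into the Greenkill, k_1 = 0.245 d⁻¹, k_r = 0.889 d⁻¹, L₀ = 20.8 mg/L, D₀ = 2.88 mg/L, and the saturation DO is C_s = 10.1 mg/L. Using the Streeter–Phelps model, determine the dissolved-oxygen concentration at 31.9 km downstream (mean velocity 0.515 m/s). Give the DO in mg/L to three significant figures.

Travel time t = x/v = 31.9 km / (0.515 m/s) = 31900 m / 0.515 m/s = 61940 s = 0.7169 d.
k_1 L₀/(k_r−k_1) = 0.245×20.8/(0.889−0.245) = 5.096/0.6440 = 7.913 mg/L.
e^(−k_1 t) = e^(−0.245×0.7169) = 0.8389; e^(−k_r t) = e^(−0.889×0.7169) = 0.5287.
D = 7.913 × (0.8389 − 0.5287) + 2.88 × 0.5287 = 2.455 + 1.523 = 3.977 mg/L.
DO = C_s − D = 10.1 − 3.977 = 6.123 mg/L.

DO ≈ 6.12 mg/L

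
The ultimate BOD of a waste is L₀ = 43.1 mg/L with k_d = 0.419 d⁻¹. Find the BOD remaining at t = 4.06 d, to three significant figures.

L ≈ 7.86 mg/L

L_t = L₀ e^(−k_d t) = 43.1 × e^(−0.419×4.06) = 43.1 × 0.1825 = 7.865 mg/L.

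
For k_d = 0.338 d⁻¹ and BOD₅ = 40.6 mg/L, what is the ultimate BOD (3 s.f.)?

L₀ ≈ 49.8 mg/L

BOD₅ = L₀(1 − e^(−5k_d)) ⇒ L₀ = BOD₅ / (1 − e^(−5×0.338))
= 40.6 / (1 − 0.1845) = 40.6 / 0.8155 = 49.79 mg/L.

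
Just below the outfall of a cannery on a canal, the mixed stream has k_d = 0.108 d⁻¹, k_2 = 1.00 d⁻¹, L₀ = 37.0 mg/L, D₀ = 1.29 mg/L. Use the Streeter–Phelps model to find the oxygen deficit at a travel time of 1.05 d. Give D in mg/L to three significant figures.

D ≈ 2.88 mg/L

k_d L₀/(k_2−k_d) = 0.108×37.0/(1.00−0.108) = 3.996/0.8920 = 4.480 mg/L.
e^(−k_d t) = e^(−0.108×1.050) = 0.8928; e^(−k_2 t) = e^(−1.00×1.050) = 0.3499.
D = 4.480 × (0.8928 − 0.3499) + 1.29 × 0.3499 = 2.432 + 0.4514 = 2.883 mg/L.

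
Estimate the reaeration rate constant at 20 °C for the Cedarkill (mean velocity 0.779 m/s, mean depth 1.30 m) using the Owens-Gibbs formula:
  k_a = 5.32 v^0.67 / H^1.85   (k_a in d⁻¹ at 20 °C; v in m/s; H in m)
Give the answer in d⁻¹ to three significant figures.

k_a ≈ 2.77 d⁻¹

k_a = 5.32 × 0.779^0.67 / 1.30^1.85 = 5.32 × 0.8459 / 1.625 = 2.770 d⁻¹.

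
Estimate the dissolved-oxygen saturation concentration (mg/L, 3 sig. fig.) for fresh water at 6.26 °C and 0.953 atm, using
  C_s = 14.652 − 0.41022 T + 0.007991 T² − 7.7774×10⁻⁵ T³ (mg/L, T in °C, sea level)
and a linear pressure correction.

At sea level: C_s = 14.652 − 0.41022×6.26 + 0.007991×6.26² − 7.7774×10⁻⁵×6.26³ = 12.38 mg/L.
Pressure correction: C_s' = 12.38 × 0.953 = 11.80 mg/L.

C_s ≈ 11.8 mg/L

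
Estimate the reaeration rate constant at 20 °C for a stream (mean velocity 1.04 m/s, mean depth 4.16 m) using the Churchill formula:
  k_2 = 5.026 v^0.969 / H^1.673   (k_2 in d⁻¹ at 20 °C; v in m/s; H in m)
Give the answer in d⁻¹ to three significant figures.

k_2 ≈ 0.481 d⁻¹

k_2 = 5.026 × 1.04^0.969 / 4.16^1.673 = 5.026 × 1.039 / 10.86 = 0.4808 d⁻¹.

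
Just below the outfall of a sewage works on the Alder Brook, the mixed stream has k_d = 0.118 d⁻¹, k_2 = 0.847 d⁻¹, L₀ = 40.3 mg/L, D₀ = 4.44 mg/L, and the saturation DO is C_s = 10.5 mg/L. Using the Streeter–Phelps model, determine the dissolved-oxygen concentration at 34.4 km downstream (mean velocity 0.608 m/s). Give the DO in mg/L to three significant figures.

Travel time t = x/v = 34.4 km / (0.608 m/s) = 34400 m / 0.608 m/s = 56580 s = 0.6548 d.
k_d L₀/(k_2−k_d) = 0.118×40.3/(0.847−0.118) = 4.755/0.7290 = 6.523 mg/L.
e^(−k_d t) = e^(−0.118×0.6548) = 0.9256; e^(−k_2 t) = e^(−0.847×0.6548) = 0.5743.
D = 6.523 × (0.9256 − 0.5743) + 4.44 × 0.5743 = 2.292 + 2.550 = 4.842 mg/L.
DO = C_s − D = 10.5 − 4.842 = 5.658 mg/L.

DO ≈ 5.66 mg/L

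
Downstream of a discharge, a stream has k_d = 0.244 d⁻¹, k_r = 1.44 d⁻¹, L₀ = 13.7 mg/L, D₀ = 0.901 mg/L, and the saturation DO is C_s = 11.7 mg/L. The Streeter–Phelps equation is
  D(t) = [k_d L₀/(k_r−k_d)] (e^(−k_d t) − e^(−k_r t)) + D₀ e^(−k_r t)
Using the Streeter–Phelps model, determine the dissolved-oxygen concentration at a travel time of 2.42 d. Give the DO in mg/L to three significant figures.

DO ≈ 10.2 mg/L

k_d L₀/(k_r−k_d) = 0.244×13.7/(1.44−0.244) = 3.343/1.196 = 2.795 mg/L.
e^(−k_d t) = e^(−0.244×2.420) = 0.5541; e^(−k_r t) = e^(−1.44×2.420) = 0.03066.
D = 2.795 × (0.5541 − 0.03066) + 0.901 × 0.03066 = 1.463 + 0.02762 = 1.491 mg/L.
DO = C_s − D = 11.7 − 1.491 = 10.21 mg/L.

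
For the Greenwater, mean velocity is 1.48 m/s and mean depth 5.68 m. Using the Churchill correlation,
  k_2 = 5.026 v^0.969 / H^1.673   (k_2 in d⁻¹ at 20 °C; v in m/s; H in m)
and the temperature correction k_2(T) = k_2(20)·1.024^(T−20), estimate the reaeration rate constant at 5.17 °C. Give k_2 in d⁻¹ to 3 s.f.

k_2 ≈ 0.283 d⁻¹

k_2(20) = 5.026 × 1.48^0.969 / 5.68^1.673 = 5.026 × 1.462 / 18.28 = 0.4020 d⁻¹.
k_2(5.17) = 0.4020 × 1.024^(5.17−20) = 0.4020 × 0.7035 = 0.2828 d⁻¹.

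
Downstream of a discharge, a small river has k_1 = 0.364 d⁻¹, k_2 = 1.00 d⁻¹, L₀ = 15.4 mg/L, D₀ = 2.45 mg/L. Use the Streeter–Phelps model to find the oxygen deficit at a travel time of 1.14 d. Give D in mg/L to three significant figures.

k_1 L₀/(k_2−k_1) = 0.364×15.4/(1.00−0.364) = 5.606/0.6360 = 8.814 mg/L.
e^(−k_1 t) = e^(−0.364×1.140) = 0.6604; e^(−k_2 t) = e^(−1.00×1.140) = 0.3198.
D = 8.814 × (0.6604 − 0.3198) + 2.45 × 0.3198 = 3.002 + 0.7836 = 3.785 mg/L.

D ≈ 3.79 mg/L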